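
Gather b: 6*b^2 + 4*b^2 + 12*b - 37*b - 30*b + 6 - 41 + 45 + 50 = 10*b^2 - 55*b + 60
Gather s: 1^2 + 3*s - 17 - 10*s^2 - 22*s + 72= -10*s^2 - 19*s + 56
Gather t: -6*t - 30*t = -36*t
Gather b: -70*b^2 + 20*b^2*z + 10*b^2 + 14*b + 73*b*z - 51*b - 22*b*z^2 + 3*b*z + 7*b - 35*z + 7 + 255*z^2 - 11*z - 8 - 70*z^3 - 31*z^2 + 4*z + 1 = b^2*(20*z - 60) + b*(-22*z^2 + 76*z - 30) - 70*z^3 + 224*z^2 - 42*z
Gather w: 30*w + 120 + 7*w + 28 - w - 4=36*w + 144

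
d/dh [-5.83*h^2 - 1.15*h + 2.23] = -11.66*h - 1.15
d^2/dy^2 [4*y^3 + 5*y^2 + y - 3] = 24*y + 10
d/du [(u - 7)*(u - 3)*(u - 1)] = 3*u^2 - 22*u + 31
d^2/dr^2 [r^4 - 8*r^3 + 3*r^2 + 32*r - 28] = 12*r^2 - 48*r + 6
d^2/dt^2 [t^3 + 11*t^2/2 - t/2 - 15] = 6*t + 11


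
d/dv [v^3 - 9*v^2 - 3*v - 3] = 3*v^2 - 18*v - 3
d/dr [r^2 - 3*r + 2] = 2*r - 3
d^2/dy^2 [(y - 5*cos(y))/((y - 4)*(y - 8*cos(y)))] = (-3*y^4*cos(y) + 12*y^3*sin(y) + 24*y^3*cos(y) - 12*y^3*cos(2*y) + 38*y^3 - 72*y^2*sin(y) - 78*y^2*cos(y) + 96*y^2*cos(2*y) - 288*y^2 + 96*y*sin(y) - 96*y*sin(2*y) - 72*y*cos(y) - 72*y*cos(2*y) + 696*y + 384*sin(2*y) - 384*cos(y) + 96*cos(2*y) - 160*cos(3*y) + 96)/((y - 4)^3*(y - 8*cos(y))^3)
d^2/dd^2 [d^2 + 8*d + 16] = 2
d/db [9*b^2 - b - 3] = 18*b - 1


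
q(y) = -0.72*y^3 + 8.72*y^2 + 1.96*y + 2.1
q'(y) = -2.16*y^2 + 17.44*y + 1.96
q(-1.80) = 31.02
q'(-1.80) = -36.43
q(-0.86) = 7.32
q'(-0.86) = -14.64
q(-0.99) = 9.40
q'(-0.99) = -17.42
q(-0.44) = 2.99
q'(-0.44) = -6.13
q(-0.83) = 6.89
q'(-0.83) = -14.00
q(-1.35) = 17.12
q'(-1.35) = -25.52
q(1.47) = 21.54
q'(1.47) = 22.93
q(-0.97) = 9.06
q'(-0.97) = -16.99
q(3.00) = 67.02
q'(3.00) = 34.84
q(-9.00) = 1215.66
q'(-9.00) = -329.96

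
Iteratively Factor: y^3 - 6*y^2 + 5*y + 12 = (y - 4)*(y^2 - 2*y - 3) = (y - 4)*(y - 3)*(y + 1)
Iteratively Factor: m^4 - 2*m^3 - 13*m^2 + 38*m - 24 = (m - 1)*(m^3 - m^2 - 14*m + 24) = (m - 1)*(m + 4)*(m^2 - 5*m + 6) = (m - 2)*(m - 1)*(m + 4)*(m - 3)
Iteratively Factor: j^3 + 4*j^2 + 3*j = (j + 1)*(j^2 + 3*j) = j*(j + 1)*(j + 3)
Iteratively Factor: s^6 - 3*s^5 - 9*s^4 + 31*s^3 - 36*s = (s - 3)*(s^5 - 9*s^3 + 4*s^2 + 12*s) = (s - 3)*(s + 3)*(s^4 - 3*s^3 + 4*s) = s*(s - 3)*(s + 3)*(s^3 - 3*s^2 + 4) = s*(s - 3)*(s - 2)*(s + 3)*(s^2 - s - 2) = s*(s - 3)*(s - 2)^2*(s + 3)*(s + 1)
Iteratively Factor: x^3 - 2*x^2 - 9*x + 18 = (x - 3)*(x^2 + x - 6) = (x - 3)*(x + 3)*(x - 2)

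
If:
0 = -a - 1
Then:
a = -1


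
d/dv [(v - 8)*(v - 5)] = 2*v - 13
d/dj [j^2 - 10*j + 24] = 2*j - 10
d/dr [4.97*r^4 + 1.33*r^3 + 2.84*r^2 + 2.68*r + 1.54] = 19.88*r^3 + 3.99*r^2 + 5.68*r + 2.68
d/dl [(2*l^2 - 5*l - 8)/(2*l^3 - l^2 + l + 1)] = (-4*l^4 + 20*l^3 + 45*l^2 - 12*l + 3)/(4*l^6 - 4*l^5 + 5*l^4 + 2*l^3 - l^2 + 2*l + 1)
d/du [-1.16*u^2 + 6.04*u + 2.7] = 6.04 - 2.32*u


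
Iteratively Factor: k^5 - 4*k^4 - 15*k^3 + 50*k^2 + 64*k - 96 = (k - 4)*(k^4 - 15*k^2 - 10*k + 24) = (k - 4)*(k - 1)*(k^3 + k^2 - 14*k - 24) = (k - 4)*(k - 1)*(k + 3)*(k^2 - 2*k - 8) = (k - 4)^2*(k - 1)*(k + 3)*(k + 2)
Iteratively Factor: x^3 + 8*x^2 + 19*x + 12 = (x + 4)*(x^2 + 4*x + 3) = (x + 1)*(x + 4)*(x + 3)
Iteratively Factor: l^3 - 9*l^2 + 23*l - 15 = (l - 1)*(l^2 - 8*l + 15) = (l - 3)*(l - 1)*(l - 5)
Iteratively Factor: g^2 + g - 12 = (g + 4)*(g - 3)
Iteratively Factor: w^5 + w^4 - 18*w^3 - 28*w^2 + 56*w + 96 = (w - 2)*(w^4 + 3*w^3 - 12*w^2 - 52*w - 48) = (w - 4)*(w - 2)*(w^3 + 7*w^2 + 16*w + 12) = (w - 4)*(w - 2)*(w + 3)*(w^2 + 4*w + 4) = (w - 4)*(w - 2)*(w + 2)*(w + 3)*(w + 2)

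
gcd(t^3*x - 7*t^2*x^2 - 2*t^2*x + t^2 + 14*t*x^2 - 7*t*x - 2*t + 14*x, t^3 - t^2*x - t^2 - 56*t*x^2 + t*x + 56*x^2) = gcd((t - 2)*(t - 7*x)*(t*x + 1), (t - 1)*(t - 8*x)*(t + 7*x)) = 1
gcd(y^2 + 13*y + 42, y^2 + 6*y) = y + 6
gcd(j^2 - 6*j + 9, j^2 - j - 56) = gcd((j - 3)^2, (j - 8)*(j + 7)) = 1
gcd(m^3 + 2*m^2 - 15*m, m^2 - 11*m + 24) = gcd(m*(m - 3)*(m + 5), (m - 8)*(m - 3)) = m - 3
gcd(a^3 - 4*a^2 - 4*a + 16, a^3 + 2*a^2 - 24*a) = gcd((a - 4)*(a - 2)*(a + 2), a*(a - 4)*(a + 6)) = a - 4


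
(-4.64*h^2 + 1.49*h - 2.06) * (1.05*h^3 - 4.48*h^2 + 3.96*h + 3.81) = -4.872*h^5 + 22.3517*h^4 - 27.2126*h^3 - 2.5492*h^2 - 2.4807*h - 7.8486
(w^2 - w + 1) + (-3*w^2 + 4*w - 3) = -2*w^2 + 3*w - 2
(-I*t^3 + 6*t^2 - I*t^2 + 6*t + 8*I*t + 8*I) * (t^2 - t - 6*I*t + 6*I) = -I*t^5 - 27*I*t^3 + 48*t^2 + 28*I*t - 48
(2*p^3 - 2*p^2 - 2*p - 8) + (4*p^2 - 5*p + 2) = 2*p^3 + 2*p^2 - 7*p - 6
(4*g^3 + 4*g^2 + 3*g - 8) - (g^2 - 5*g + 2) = 4*g^3 + 3*g^2 + 8*g - 10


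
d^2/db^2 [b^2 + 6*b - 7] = 2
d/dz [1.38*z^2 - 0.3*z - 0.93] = 2.76*z - 0.3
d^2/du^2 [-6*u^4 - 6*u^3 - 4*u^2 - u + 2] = -72*u^2 - 36*u - 8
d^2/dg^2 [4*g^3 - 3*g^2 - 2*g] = 24*g - 6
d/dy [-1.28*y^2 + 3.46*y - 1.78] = 3.46 - 2.56*y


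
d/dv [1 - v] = -1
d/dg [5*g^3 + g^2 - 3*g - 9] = 15*g^2 + 2*g - 3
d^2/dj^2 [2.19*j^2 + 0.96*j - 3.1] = 4.38000000000000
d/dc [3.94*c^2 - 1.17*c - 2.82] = 7.88*c - 1.17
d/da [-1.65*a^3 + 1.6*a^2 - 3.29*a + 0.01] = -4.95*a^2 + 3.2*a - 3.29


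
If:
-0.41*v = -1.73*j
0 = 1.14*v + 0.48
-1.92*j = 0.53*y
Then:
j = -0.10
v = -0.42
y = 0.36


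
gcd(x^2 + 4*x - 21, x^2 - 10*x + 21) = x - 3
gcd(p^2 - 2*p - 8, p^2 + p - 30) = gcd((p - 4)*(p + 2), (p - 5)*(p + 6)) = 1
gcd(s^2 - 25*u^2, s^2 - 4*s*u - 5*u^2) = s - 5*u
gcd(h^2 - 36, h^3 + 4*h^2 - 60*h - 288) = h + 6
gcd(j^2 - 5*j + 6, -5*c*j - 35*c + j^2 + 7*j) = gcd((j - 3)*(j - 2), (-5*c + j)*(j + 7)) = 1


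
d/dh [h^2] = 2*h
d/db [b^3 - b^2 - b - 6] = 3*b^2 - 2*b - 1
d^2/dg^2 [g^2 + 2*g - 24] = 2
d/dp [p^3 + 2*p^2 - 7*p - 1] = 3*p^2 + 4*p - 7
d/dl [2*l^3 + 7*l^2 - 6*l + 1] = 6*l^2 + 14*l - 6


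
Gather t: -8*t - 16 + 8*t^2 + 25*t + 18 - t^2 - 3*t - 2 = 7*t^2 + 14*t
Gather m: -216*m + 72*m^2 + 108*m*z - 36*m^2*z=m^2*(72 - 36*z) + m*(108*z - 216)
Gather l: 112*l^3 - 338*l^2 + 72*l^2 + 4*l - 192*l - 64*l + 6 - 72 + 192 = 112*l^3 - 266*l^2 - 252*l + 126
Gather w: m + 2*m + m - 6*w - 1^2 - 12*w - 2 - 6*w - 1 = 4*m - 24*w - 4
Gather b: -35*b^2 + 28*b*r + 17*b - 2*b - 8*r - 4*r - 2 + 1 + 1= -35*b^2 + b*(28*r + 15) - 12*r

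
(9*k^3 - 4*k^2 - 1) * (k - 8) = 9*k^4 - 76*k^3 + 32*k^2 - k + 8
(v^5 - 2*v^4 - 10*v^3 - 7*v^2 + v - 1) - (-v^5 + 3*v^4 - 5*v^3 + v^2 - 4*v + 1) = 2*v^5 - 5*v^4 - 5*v^3 - 8*v^2 + 5*v - 2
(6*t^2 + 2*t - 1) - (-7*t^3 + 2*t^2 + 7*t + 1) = 7*t^3 + 4*t^2 - 5*t - 2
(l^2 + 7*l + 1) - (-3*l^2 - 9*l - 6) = 4*l^2 + 16*l + 7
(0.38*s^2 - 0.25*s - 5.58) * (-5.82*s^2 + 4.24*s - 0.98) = -2.2116*s^4 + 3.0662*s^3 + 31.0432*s^2 - 23.4142*s + 5.4684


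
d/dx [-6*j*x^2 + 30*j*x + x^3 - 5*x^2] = -12*j*x + 30*j + 3*x^2 - 10*x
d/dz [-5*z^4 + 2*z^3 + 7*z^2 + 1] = 2*z*(-10*z^2 + 3*z + 7)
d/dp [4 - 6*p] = -6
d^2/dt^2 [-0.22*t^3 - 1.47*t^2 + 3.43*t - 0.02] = -1.32*t - 2.94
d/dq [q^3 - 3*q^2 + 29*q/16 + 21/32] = 3*q^2 - 6*q + 29/16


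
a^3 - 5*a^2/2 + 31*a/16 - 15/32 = (a - 5/4)*(a - 3/4)*(a - 1/2)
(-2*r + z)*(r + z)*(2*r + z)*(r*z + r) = -4*r^4*z - 4*r^4 - 4*r^3*z^2 - 4*r^3*z + r^2*z^3 + r^2*z^2 + r*z^4 + r*z^3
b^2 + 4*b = b*(b + 4)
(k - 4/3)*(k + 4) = k^2 + 8*k/3 - 16/3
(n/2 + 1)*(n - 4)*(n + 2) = n^3/2 - 6*n - 8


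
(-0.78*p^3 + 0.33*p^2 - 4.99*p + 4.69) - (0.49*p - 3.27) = -0.78*p^3 + 0.33*p^2 - 5.48*p + 7.96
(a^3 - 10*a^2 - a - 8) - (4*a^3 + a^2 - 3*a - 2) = -3*a^3 - 11*a^2 + 2*a - 6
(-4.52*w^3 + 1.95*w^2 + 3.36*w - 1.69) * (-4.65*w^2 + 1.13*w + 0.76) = 21.018*w^5 - 14.1751*w^4 - 16.8557*w^3 + 13.1373*w^2 + 0.6439*w - 1.2844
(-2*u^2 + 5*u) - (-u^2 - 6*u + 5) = -u^2 + 11*u - 5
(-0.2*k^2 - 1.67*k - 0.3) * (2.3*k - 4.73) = -0.46*k^3 - 2.895*k^2 + 7.2091*k + 1.419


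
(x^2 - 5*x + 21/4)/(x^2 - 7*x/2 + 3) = (x - 7/2)/(x - 2)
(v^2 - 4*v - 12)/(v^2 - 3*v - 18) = (v + 2)/(v + 3)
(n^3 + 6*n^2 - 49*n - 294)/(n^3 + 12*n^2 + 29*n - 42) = (n - 7)/(n - 1)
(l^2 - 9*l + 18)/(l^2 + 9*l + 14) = (l^2 - 9*l + 18)/(l^2 + 9*l + 14)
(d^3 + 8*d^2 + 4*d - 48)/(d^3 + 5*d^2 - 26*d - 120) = (d - 2)/(d - 5)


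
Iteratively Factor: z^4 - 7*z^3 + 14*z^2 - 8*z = (z)*(z^3 - 7*z^2 + 14*z - 8) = z*(z - 1)*(z^2 - 6*z + 8) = z*(z - 2)*(z - 1)*(z - 4)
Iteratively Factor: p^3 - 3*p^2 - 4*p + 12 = (p - 2)*(p^2 - p - 6) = (p - 3)*(p - 2)*(p + 2)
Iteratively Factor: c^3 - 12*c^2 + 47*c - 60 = (c - 5)*(c^2 - 7*c + 12) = (c - 5)*(c - 4)*(c - 3)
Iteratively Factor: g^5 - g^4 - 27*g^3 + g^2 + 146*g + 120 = (g + 4)*(g^4 - 5*g^3 - 7*g^2 + 29*g + 30) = (g + 1)*(g + 4)*(g^3 - 6*g^2 - g + 30) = (g - 3)*(g + 1)*(g + 4)*(g^2 - 3*g - 10) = (g - 5)*(g - 3)*(g + 1)*(g + 4)*(g + 2)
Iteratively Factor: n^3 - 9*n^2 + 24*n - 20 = (n - 5)*(n^2 - 4*n + 4) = (n - 5)*(n - 2)*(n - 2)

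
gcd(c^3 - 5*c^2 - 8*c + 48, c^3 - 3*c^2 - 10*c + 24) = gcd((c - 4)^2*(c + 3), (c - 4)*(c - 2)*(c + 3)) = c^2 - c - 12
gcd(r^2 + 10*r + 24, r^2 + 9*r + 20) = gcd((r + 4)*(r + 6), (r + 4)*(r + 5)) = r + 4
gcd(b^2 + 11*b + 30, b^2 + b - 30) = b + 6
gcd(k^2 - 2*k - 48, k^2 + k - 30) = k + 6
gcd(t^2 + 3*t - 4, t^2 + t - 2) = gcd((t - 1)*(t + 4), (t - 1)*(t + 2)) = t - 1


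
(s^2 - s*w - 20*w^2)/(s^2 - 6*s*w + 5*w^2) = (s + 4*w)/(s - w)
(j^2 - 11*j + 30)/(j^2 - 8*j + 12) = (j - 5)/(j - 2)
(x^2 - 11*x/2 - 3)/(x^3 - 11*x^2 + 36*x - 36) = (x + 1/2)/(x^2 - 5*x + 6)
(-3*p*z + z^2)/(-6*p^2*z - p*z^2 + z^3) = 1/(2*p + z)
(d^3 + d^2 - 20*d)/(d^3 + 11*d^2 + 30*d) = (d - 4)/(d + 6)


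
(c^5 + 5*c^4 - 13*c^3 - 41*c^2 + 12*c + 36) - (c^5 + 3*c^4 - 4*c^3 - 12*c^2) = 2*c^4 - 9*c^3 - 29*c^2 + 12*c + 36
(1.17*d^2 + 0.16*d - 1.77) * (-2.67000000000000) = -3.1239*d^2 - 0.4272*d + 4.7259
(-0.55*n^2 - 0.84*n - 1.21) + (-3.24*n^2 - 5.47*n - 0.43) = -3.79*n^2 - 6.31*n - 1.64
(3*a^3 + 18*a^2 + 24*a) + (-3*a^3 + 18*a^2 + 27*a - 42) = 36*a^2 + 51*a - 42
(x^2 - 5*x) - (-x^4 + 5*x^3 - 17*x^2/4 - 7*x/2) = x^4 - 5*x^3 + 21*x^2/4 - 3*x/2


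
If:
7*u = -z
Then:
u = -z/7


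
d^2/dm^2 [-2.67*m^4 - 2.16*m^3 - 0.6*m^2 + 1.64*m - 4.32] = -32.04*m^2 - 12.96*m - 1.2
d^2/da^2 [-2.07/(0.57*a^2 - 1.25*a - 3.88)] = (-1.345086*a^2 + 2.94975*a + 2.07*(1.14*a - 1.25)*(2.28*a - 2.5) + 9.156024)/(-0.57*a^2 + 1.25*a + 3.88)^3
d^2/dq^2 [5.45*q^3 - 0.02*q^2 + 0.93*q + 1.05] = 32.7*q - 0.04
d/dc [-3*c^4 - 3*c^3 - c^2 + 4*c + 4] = -12*c^3 - 9*c^2 - 2*c + 4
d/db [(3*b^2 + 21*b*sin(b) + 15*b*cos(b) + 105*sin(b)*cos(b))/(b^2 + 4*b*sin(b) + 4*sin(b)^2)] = 3*(-5*b^2*sin(b) + 3*b^2*cos(b) - 3*b*sin(b) - 7*b*sin(2*b) - 5*b*cos(b) + 30*b*cos(2*b) - 15*b - 70*sin(b) - 30*sin(2*b) - 7*cos(2*b) + 7)/(b + 2*sin(b))^3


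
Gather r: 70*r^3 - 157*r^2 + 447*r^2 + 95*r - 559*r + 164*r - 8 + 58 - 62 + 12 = 70*r^3 + 290*r^2 - 300*r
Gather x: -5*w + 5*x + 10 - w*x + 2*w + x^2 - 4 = -3*w + x^2 + x*(5 - w) + 6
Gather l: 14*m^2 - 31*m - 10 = 14*m^2 - 31*m - 10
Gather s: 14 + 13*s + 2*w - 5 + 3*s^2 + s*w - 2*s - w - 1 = 3*s^2 + s*(w + 11) + w + 8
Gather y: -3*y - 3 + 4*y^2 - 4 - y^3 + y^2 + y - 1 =-y^3 + 5*y^2 - 2*y - 8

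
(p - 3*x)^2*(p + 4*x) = p^3 - 2*p^2*x - 15*p*x^2 + 36*x^3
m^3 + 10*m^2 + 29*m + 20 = (m + 1)*(m + 4)*(m + 5)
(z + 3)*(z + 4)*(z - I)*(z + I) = z^4 + 7*z^3 + 13*z^2 + 7*z + 12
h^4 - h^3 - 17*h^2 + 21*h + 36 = (h - 3)^2*(h + 1)*(h + 4)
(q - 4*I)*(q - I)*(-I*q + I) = -I*q^3 - 5*q^2 + I*q^2 + 5*q + 4*I*q - 4*I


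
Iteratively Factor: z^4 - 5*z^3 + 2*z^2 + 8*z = (z - 4)*(z^3 - z^2 - 2*z) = (z - 4)*(z - 2)*(z^2 + z) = (z - 4)*(z - 2)*(z + 1)*(z)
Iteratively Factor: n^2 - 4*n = (n - 4)*(n)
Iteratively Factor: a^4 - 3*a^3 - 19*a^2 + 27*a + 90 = (a - 3)*(a^3 - 19*a - 30) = (a - 3)*(a + 3)*(a^2 - 3*a - 10) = (a - 3)*(a + 2)*(a + 3)*(a - 5)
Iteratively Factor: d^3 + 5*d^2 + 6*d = (d + 2)*(d^2 + 3*d) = (d + 2)*(d + 3)*(d)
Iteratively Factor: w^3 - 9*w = (w)*(w^2 - 9) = w*(w + 3)*(w - 3)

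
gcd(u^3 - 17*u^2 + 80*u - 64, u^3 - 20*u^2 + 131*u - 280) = u - 8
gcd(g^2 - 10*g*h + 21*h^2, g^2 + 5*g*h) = 1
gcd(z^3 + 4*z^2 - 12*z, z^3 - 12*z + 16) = z - 2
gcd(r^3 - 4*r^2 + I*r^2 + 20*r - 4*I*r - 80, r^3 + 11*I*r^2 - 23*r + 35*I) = r + 5*I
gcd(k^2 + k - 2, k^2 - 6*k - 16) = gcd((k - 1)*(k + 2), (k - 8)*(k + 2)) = k + 2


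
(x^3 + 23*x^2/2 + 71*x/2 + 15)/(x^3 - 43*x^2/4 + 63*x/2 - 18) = 2*(2*x^3 + 23*x^2 + 71*x + 30)/(4*x^3 - 43*x^2 + 126*x - 72)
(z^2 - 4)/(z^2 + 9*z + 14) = (z - 2)/(z + 7)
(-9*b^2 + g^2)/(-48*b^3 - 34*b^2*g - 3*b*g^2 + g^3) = (3*b - g)/(16*b^2 + 6*b*g - g^2)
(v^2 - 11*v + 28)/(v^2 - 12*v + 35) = (v - 4)/(v - 5)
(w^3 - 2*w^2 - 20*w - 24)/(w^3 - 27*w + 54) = (w^3 - 2*w^2 - 20*w - 24)/(w^3 - 27*w + 54)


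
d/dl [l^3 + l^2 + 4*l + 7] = 3*l^2 + 2*l + 4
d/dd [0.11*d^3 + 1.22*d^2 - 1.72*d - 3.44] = 0.33*d^2 + 2.44*d - 1.72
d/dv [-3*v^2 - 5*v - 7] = -6*v - 5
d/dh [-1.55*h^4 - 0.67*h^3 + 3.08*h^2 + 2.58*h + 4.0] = -6.2*h^3 - 2.01*h^2 + 6.16*h + 2.58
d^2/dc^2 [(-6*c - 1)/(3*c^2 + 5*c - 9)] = 2*(-(6*c + 1)*(6*c + 5)^2 + 3*(18*c + 11)*(3*c^2 + 5*c - 9))/(3*c^2 + 5*c - 9)^3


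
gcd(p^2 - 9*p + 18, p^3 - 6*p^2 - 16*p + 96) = p - 6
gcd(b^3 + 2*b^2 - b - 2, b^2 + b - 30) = 1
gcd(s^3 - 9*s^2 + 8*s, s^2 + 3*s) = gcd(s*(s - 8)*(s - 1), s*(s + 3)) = s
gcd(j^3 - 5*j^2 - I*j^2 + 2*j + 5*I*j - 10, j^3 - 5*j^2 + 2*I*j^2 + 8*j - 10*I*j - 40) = j^2 + j*(-5 - 2*I) + 10*I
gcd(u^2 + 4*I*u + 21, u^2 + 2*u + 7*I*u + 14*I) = u + 7*I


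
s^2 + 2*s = s*(s + 2)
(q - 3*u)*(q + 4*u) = q^2 + q*u - 12*u^2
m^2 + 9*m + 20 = (m + 4)*(m + 5)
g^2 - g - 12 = (g - 4)*(g + 3)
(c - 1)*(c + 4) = c^2 + 3*c - 4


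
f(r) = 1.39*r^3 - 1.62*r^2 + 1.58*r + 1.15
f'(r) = 4.17*r^2 - 3.24*r + 1.58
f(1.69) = 5.90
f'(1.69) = 8.01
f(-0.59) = -0.63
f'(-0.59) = 4.94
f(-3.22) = -67.14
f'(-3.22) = 55.25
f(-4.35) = -150.79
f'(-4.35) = 94.58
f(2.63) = 19.39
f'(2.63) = 21.90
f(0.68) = 1.91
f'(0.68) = 1.31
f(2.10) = 10.20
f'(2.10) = 13.17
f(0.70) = 1.94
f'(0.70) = 1.36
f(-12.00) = -2653.01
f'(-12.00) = 640.94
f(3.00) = 28.84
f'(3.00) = 29.39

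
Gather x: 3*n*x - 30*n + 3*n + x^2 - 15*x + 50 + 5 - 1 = -27*n + x^2 + x*(3*n - 15) + 54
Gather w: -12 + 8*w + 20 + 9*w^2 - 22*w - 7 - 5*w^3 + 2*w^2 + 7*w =-5*w^3 + 11*w^2 - 7*w + 1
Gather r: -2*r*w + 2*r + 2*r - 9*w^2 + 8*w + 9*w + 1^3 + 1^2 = r*(4 - 2*w) - 9*w^2 + 17*w + 2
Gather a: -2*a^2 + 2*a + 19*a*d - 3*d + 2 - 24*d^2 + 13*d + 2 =-2*a^2 + a*(19*d + 2) - 24*d^2 + 10*d + 4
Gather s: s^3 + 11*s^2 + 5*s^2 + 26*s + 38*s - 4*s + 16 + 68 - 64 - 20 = s^3 + 16*s^2 + 60*s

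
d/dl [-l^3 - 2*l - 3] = -3*l^2 - 2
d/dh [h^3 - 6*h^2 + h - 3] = 3*h^2 - 12*h + 1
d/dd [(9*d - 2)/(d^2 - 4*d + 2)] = (-9*d^2 + 4*d + 10)/(d^4 - 8*d^3 + 20*d^2 - 16*d + 4)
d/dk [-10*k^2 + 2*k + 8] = 2 - 20*k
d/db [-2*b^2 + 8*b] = 8 - 4*b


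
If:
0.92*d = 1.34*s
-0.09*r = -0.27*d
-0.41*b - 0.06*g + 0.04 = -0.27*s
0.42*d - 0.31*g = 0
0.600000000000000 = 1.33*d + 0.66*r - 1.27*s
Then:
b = 0.16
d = 0.25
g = 0.33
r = 0.74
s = 0.17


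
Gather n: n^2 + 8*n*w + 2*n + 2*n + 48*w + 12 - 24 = n^2 + n*(8*w + 4) + 48*w - 12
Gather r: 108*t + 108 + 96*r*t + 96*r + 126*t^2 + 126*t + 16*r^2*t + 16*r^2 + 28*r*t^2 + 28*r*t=r^2*(16*t + 16) + r*(28*t^2 + 124*t + 96) + 126*t^2 + 234*t + 108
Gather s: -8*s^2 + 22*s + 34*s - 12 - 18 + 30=-8*s^2 + 56*s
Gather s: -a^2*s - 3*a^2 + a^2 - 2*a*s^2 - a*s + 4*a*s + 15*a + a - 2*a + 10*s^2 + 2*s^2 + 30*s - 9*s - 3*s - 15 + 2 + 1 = -2*a^2 + 14*a + s^2*(12 - 2*a) + s*(-a^2 + 3*a + 18) - 12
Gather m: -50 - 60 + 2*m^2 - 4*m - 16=2*m^2 - 4*m - 126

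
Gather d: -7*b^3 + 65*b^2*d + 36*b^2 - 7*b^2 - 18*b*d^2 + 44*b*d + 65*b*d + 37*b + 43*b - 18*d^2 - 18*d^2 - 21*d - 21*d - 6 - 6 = -7*b^3 + 29*b^2 + 80*b + d^2*(-18*b - 36) + d*(65*b^2 + 109*b - 42) - 12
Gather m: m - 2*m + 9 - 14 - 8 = -m - 13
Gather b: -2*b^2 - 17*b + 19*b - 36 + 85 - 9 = -2*b^2 + 2*b + 40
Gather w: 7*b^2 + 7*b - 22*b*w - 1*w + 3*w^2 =7*b^2 + 7*b + 3*w^2 + w*(-22*b - 1)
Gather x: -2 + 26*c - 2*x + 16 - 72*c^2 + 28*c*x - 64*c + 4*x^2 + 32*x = -72*c^2 - 38*c + 4*x^2 + x*(28*c + 30) + 14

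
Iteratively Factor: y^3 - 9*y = (y)*(y^2 - 9) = y*(y + 3)*(y - 3)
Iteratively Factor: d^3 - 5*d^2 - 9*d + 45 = (d - 3)*(d^2 - 2*d - 15) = (d - 5)*(d - 3)*(d + 3)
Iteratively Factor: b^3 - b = (b + 1)*(b^2 - b) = b*(b + 1)*(b - 1)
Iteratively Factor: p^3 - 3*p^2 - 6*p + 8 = (p + 2)*(p^2 - 5*p + 4) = (p - 1)*(p + 2)*(p - 4)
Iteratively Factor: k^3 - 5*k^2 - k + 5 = (k + 1)*(k^2 - 6*k + 5) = (k - 1)*(k + 1)*(k - 5)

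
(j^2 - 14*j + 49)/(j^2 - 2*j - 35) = (j - 7)/(j + 5)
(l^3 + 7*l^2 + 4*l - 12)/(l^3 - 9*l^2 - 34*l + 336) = (l^2 + l - 2)/(l^2 - 15*l + 56)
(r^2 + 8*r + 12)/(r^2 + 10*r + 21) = (r^2 + 8*r + 12)/(r^2 + 10*r + 21)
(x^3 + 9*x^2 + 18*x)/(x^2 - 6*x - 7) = x*(x^2 + 9*x + 18)/(x^2 - 6*x - 7)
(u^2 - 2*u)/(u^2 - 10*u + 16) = u/(u - 8)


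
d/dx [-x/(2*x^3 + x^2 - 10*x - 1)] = (-2*x^3 - x^2 + 2*x*(3*x^2 + x - 5) + 10*x + 1)/(2*x^3 + x^2 - 10*x - 1)^2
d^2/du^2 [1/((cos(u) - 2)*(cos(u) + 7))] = (-4*sin(u)^4 + 83*sin(u)^2 - 205*cos(u)/4 - 15*cos(3*u)/4 - 1)/((cos(u) - 2)^3*(cos(u) + 7)^3)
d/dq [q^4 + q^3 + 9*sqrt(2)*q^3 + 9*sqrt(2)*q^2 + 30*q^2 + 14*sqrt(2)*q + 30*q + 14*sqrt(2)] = 4*q^3 + 3*q^2 + 27*sqrt(2)*q^2 + 18*sqrt(2)*q + 60*q + 14*sqrt(2) + 30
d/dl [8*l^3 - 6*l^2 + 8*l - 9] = 24*l^2 - 12*l + 8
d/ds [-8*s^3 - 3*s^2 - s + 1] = -24*s^2 - 6*s - 1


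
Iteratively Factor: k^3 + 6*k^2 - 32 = (k + 4)*(k^2 + 2*k - 8) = (k + 4)^2*(k - 2)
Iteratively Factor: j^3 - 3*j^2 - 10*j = (j - 5)*(j^2 + 2*j) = j*(j - 5)*(j + 2)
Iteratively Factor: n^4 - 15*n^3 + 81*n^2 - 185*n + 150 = (n - 5)*(n^3 - 10*n^2 + 31*n - 30) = (n - 5)^2*(n^2 - 5*n + 6) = (n - 5)^2*(n - 3)*(n - 2)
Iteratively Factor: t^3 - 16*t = (t - 4)*(t^2 + 4*t) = (t - 4)*(t + 4)*(t)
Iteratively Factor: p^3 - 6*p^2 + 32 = (p + 2)*(p^2 - 8*p + 16) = (p - 4)*(p + 2)*(p - 4)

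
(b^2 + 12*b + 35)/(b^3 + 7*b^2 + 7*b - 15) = (b + 7)/(b^2 + 2*b - 3)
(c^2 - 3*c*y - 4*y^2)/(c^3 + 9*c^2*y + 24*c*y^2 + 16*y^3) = (c - 4*y)/(c^2 + 8*c*y + 16*y^2)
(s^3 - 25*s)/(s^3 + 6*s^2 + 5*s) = (s - 5)/(s + 1)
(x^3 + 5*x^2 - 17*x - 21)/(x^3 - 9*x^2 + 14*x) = (x^3 + 5*x^2 - 17*x - 21)/(x*(x^2 - 9*x + 14))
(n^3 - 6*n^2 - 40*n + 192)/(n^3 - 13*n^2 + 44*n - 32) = (n + 6)/(n - 1)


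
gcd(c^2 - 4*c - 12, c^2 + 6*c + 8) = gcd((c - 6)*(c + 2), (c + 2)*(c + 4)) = c + 2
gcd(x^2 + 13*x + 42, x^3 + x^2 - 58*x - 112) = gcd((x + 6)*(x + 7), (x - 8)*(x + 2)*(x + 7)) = x + 7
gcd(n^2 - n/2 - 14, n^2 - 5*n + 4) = n - 4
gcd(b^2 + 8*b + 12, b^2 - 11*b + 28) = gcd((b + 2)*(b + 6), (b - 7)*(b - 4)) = 1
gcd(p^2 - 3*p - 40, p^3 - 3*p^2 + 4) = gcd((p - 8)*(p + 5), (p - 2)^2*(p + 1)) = 1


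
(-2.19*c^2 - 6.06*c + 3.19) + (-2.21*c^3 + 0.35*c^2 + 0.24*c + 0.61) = -2.21*c^3 - 1.84*c^2 - 5.82*c + 3.8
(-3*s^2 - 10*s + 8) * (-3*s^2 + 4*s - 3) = 9*s^4 + 18*s^3 - 55*s^2 + 62*s - 24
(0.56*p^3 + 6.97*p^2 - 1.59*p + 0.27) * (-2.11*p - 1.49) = -1.1816*p^4 - 15.5411*p^3 - 7.0304*p^2 + 1.7994*p - 0.4023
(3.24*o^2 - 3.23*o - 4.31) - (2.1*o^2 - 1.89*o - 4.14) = 1.14*o^2 - 1.34*o - 0.17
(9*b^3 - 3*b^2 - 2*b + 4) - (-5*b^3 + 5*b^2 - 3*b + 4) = 14*b^3 - 8*b^2 + b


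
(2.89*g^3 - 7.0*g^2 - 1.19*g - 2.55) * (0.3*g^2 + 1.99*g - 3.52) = 0.867*g^5 + 3.6511*g^4 - 24.4598*g^3 + 21.5069*g^2 - 0.8857*g + 8.976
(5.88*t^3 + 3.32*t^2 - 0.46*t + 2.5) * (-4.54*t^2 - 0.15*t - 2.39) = -26.6952*t^5 - 15.9548*t^4 - 12.4628*t^3 - 19.2158*t^2 + 0.7244*t - 5.975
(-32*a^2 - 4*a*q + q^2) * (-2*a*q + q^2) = 64*a^3*q - 24*a^2*q^2 - 6*a*q^3 + q^4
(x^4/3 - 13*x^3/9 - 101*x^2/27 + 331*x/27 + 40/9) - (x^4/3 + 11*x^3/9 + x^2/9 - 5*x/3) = -8*x^3/3 - 104*x^2/27 + 376*x/27 + 40/9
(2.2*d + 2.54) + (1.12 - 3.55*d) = 3.66 - 1.35*d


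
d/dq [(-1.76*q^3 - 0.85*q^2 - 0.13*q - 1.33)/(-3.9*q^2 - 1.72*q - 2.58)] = (6.864*q^4 + 6.0544*q^3 + 14.5774*q^2 - 5.988*q - 1.9522)/(15.21*q^4 + 13.416*q^3 + 23.0824*q^2 + 8.8752*q + 6.6564)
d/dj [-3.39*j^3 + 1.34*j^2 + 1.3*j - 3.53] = -10.17*j^2 + 2.68*j + 1.3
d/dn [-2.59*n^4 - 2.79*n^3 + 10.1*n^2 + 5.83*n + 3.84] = -10.36*n^3 - 8.37*n^2 + 20.2*n + 5.83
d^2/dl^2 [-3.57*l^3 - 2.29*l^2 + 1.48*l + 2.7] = -21.42*l - 4.58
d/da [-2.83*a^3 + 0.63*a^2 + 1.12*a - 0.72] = -8.49*a^2 + 1.26*a + 1.12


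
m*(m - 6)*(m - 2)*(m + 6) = m^4 - 2*m^3 - 36*m^2 + 72*m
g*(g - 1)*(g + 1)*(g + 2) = g^4 + 2*g^3 - g^2 - 2*g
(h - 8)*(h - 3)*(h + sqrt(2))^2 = h^4 - 11*h^3 + 2*sqrt(2)*h^3 - 22*sqrt(2)*h^2 + 26*h^2 - 22*h + 48*sqrt(2)*h + 48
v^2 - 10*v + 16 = (v - 8)*(v - 2)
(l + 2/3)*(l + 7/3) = l^2 + 3*l + 14/9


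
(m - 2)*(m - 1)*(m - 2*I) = m^3 - 3*m^2 - 2*I*m^2 + 2*m + 6*I*m - 4*I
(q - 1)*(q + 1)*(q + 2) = q^3 + 2*q^2 - q - 2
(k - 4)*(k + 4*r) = k^2 + 4*k*r - 4*k - 16*r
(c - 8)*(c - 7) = c^2 - 15*c + 56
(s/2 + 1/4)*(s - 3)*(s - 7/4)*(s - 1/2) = s^4/2 - 19*s^3/8 + 5*s^2/2 + 19*s/32 - 21/32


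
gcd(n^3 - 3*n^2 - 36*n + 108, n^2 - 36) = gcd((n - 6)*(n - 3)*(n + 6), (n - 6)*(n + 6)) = n^2 - 36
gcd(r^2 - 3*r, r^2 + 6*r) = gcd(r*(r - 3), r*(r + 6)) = r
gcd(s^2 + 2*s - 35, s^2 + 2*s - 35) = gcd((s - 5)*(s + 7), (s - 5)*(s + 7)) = s^2 + 2*s - 35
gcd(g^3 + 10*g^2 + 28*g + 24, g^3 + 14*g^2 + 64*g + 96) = g + 6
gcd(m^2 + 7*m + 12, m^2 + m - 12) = m + 4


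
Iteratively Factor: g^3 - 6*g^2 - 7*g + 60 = (g - 4)*(g^2 - 2*g - 15) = (g - 4)*(g + 3)*(g - 5)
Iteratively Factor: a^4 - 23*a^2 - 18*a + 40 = (a - 5)*(a^3 + 5*a^2 + 2*a - 8) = (a - 5)*(a + 4)*(a^2 + a - 2) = (a - 5)*(a - 1)*(a + 4)*(a + 2)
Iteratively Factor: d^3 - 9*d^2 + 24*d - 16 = (d - 4)*(d^2 - 5*d + 4) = (d - 4)*(d - 1)*(d - 4)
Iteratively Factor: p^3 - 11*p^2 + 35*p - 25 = (p - 5)*(p^2 - 6*p + 5) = (p - 5)*(p - 1)*(p - 5)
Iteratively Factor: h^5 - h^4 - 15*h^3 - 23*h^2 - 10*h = (h + 2)*(h^4 - 3*h^3 - 9*h^2 - 5*h) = (h + 1)*(h + 2)*(h^3 - 4*h^2 - 5*h) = h*(h + 1)*(h + 2)*(h^2 - 4*h - 5) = h*(h + 1)^2*(h + 2)*(h - 5)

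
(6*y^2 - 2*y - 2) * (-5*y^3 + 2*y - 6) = -30*y^5 + 10*y^4 + 22*y^3 - 40*y^2 + 8*y + 12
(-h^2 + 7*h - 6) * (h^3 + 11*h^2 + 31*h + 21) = -h^5 - 4*h^4 + 40*h^3 + 130*h^2 - 39*h - 126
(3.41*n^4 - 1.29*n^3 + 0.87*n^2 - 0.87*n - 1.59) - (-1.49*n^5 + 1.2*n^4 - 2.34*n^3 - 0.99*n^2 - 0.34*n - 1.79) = 1.49*n^5 + 2.21*n^4 + 1.05*n^3 + 1.86*n^2 - 0.53*n + 0.2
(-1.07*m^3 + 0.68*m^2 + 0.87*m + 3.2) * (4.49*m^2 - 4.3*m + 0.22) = -4.8043*m^5 + 7.6542*m^4 + 0.746900000000001*m^3 + 10.7766*m^2 - 13.5686*m + 0.704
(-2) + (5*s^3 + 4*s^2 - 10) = 5*s^3 + 4*s^2 - 12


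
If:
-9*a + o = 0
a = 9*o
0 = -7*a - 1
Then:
No Solution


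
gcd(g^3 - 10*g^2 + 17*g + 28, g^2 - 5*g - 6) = g + 1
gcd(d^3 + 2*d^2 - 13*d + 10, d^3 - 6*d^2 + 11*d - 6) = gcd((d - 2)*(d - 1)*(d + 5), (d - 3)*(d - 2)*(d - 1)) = d^2 - 3*d + 2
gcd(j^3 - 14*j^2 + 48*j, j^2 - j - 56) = j - 8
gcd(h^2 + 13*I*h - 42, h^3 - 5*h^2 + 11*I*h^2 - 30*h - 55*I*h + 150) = h + 6*I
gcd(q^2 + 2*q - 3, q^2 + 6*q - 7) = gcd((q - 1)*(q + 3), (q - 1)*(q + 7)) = q - 1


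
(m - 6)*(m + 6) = m^2 - 36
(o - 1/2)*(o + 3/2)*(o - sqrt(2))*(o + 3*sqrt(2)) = o^4 + o^3 + 2*sqrt(2)*o^3 - 27*o^2/4 + 2*sqrt(2)*o^2 - 6*o - 3*sqrt(2)*o/2 + 9/2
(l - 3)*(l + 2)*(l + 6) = l^3 + 5*l^2 - 12*l - 36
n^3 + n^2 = n^2*(n + 1)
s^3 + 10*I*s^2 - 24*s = s*(s + 4*I)*(s + 6*I)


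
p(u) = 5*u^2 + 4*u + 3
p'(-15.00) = -146.00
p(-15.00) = 1068.00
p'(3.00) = 34.00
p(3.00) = 60.00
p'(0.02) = 4.20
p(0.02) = 3.08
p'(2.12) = 25.20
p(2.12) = 33.95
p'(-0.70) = -3.00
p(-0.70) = 2.65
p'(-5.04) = -46.40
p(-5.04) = 109.85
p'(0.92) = 13.20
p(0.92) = 10.91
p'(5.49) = 58.90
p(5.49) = 175.66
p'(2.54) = 29.40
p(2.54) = 45.42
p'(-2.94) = -25.40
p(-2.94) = 34.46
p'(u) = 10*u + 4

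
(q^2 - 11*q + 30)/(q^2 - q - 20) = (q - 6)/(q + 4)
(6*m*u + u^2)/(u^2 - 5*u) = (6*m + u)/(u - 5)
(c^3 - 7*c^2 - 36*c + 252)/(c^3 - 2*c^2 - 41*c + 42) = (c - 6)/(c - 1)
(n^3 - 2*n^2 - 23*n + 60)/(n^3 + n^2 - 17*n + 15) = (n - 4)/(n - 1)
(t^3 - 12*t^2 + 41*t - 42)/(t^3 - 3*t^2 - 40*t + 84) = (t - 3)/(t + 6)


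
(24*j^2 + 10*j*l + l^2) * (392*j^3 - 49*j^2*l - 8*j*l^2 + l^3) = 9408*j^5 + 2744*j^4*l - 290*j^3*l^2 - 105*j^2*l^3 + 2*j*l^4 + l^5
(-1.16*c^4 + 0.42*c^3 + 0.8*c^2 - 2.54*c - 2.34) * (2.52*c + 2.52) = -2.9232*c^5 - 1.8648*c^4 + 3.0744*c^3 - 4.3848*c^2 - 12.2976*c - 5.8968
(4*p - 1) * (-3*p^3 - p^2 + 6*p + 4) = -12*p^4 - p^3 + 25*p^2 + 10*p - 4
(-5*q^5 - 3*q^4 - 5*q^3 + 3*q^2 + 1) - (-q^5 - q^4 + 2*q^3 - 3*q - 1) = -4*q^5 - 2*q^4 - 7*q^3 + 3*q^2 + 3*q + 2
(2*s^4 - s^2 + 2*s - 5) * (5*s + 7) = 10*s^5 + 14*s^4 - 5*s^3 + 3*s^2 - 11*s - 35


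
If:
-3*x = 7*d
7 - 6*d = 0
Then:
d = 7/6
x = -49/18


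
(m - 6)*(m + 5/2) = m^2 - 7*m/2 - 15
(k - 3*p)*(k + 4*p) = k^2 + k*p - 12*p^2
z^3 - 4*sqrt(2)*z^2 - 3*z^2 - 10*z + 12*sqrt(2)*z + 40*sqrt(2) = (z - 5)*(z + 2)*(z - 4*sqrt(2))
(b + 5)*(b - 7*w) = b^2 - 7*b*w + 5*b - 35*w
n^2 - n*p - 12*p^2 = (n - 4*p)*(n + 3*p)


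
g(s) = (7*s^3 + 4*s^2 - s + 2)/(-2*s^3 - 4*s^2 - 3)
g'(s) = (6*s^2 + 8*s)*(7*s^3 + 4*s^2 - s + 2)/(-2*s^3 - 4*s^2 - 3)^2 + (21*s^2 + 8*s - 1)/(-2*s^3 - 4*s^2 - 3) = (-20*s^4 - 4*s^3 - 55*s^2 - 8*s + 3)/(4*s^6 + 16*s^5 + 16*s^4 + 12*s^3 + 24*s^2 + 9)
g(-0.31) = -0.75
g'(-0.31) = 0.01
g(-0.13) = -0.71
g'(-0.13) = 0.33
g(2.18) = -2.14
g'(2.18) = -0.42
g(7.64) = -2.97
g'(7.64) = -0.06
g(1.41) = -1.70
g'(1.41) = -0.76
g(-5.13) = -5.15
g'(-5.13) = -0.56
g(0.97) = -1.30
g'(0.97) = -1.06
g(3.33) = -2.49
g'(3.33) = -0.22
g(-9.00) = -4.22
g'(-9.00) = -0.10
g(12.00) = -3.14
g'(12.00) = -0.03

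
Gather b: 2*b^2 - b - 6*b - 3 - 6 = 2*b^2 - 7*b - 9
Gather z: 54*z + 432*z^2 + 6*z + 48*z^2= 480*z^2 + 60*z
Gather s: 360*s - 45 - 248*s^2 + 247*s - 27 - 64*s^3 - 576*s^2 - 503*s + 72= -64*s^3 - 824*s^2 + 104*s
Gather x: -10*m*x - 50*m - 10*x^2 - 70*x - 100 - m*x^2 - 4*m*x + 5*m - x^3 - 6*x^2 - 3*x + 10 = -45*m - x^3 + x^2*(-m - 16) + x*(-14*m - 73) - 90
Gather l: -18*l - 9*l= -27*l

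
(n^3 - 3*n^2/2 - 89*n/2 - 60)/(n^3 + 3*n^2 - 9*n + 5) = (n^2 - 13*n/2 - 12)/(n^2 - 2*n + 1)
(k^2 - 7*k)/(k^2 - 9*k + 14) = k/(k - 2)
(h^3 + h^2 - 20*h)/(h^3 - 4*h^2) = (h + 5)/h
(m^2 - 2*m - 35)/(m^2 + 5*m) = (m - 7)/m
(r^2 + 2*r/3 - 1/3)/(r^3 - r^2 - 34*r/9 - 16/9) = 3*(3*r - 1)/(9*r^2 - 18*r - 16)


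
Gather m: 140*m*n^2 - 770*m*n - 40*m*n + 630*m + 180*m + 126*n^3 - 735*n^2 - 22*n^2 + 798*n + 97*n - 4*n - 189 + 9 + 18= m*(140*n^2 - 810*n + 810) + 126*n^3 - 757*n^2 + 891*n - 162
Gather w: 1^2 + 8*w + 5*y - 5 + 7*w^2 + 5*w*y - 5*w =7*w^2 + w*(5*y + 3) + 5*y - 4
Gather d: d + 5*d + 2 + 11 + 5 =6*d + 18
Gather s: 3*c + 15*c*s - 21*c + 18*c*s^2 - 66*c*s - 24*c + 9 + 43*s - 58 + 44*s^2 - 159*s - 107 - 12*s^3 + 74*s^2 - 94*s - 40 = -42*c - 12*s^3 + s^2*(18*c + 118) + s*(-51*c - 210) - 196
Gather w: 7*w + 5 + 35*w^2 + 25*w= 35*w^2 + 32*w + 5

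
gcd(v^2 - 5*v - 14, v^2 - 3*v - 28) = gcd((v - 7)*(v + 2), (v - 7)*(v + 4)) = v - 7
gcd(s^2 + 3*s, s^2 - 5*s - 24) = s + 3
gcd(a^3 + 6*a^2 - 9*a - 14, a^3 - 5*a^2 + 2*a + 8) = a^2 - a - 2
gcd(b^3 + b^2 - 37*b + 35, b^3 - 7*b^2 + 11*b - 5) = b^2 - 6*b + 5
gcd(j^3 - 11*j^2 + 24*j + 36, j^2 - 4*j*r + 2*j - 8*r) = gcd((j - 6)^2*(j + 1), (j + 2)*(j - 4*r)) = 1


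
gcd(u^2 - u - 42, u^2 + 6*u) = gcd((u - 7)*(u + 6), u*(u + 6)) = u + 6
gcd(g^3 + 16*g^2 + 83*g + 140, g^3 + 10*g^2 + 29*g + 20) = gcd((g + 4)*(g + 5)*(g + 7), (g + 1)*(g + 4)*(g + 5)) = g^2 + 9*g + 20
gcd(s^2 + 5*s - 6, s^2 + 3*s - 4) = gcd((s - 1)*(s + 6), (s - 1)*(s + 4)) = s - 1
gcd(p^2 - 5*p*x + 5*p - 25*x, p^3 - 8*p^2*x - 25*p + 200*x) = p + 5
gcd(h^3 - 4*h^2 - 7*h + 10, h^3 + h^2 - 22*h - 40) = h^2 - 3*h - 10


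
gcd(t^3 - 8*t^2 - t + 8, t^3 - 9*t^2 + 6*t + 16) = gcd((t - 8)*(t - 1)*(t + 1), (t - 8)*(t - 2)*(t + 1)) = t^2 - 7*t - 8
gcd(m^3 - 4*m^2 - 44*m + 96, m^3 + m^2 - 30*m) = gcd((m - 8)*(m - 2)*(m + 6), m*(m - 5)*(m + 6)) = m + 6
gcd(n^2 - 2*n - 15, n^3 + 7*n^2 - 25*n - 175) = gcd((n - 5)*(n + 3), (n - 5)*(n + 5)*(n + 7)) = n - 5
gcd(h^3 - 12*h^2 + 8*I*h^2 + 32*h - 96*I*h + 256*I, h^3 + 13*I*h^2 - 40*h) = h + 8*I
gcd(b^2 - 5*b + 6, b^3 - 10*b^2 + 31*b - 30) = b^2 - 5*b + 6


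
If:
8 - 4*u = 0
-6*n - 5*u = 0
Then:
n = -5/3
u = 2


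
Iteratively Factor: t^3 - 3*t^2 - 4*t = (t - 4)*(t^2 + t) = t*(t - 4)*(t + 1)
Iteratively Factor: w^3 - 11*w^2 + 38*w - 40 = (w - 5)*(w^2 - 6*w + 8) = (w - 5)*(w - 2)*(w - 4)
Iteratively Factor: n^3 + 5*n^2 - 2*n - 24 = (n + 4)*(n^2 + n - 6) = (n + 3)*(n + 4)*(n - 2)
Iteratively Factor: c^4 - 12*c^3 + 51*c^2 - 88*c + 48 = (c - 4)*(c^3 - 8*c^2 + 19*c - 12) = (c - 4)*(c - 3)*(c^2 - 5*c + 4) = (c - 4)^2*(c - 3)*(c - 1)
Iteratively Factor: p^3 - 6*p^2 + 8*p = (p - 4)*(p^2 - 2*p) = (p - 4)*(p - 2)*(p)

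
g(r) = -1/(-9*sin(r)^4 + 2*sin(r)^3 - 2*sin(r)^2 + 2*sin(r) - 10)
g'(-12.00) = -0.03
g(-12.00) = 0.10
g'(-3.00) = -0.03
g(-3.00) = 0.10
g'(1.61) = 0.00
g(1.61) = 0.06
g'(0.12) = 0.02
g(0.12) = 0.10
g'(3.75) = -0.06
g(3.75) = 0.08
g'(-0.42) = 0.05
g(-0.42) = 0.09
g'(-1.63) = -0.00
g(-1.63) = 0.04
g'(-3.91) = 0.06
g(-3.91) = 0.09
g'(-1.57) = 0.00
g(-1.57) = 0.04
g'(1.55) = -0.00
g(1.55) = 0.06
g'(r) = -(36*sin(r)^3*cos(r) - 6*sin(r)^2*cos(r) + 4*sin(r)*cos(r) - 2*cos(r))/(-9*sin(r)^4 + 2*sin(r)^3 - 2*sin(r)^2 + 2*sin(r) - 10)^2 = 2*(-18*sin(r)^3 + 3*sin(r)^2 - 2*sin(r) + 1)*cos(r)/(9*sin(r)^4 - 2*sin(r)^3 + 2*sin(r)^2 - 2*sin(r) + 10)^2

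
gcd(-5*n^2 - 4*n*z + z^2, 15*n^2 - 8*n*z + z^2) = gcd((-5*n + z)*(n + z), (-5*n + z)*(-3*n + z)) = -5*n + z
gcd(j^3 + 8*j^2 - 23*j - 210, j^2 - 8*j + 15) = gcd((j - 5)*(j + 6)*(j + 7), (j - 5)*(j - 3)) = j - 5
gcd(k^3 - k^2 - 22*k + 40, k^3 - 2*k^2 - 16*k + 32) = k^2 - 6*k + 8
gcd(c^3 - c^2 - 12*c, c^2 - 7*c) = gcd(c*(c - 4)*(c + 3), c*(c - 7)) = c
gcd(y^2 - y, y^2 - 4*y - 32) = 1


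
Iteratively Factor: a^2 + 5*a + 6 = (a + 3)*(a + 2)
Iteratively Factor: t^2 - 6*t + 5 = (t - 1)*(t - 5)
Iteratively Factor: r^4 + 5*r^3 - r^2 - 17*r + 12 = (r - 1)*(r^3 + 6*r^2 + 5*r - 12) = (r - 1)*(r + 3)*(r^2 + 3*r - 4) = (r - 1)^2*(r + 3)*(r + 4)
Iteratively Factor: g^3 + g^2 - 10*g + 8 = (g + 4)*(g^2 - 3*g + 2) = (g - 2)*(g + 4)*(g - 1)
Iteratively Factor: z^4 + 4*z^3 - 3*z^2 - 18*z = (z + 3)*(z^3 + z^2 - 6*z) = (z + 3)^2*(z^2 - 2*z) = (z - 2)*(z + 3)^2*(z)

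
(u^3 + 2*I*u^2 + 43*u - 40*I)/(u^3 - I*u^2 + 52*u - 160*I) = (u - I)/(u - 4*I)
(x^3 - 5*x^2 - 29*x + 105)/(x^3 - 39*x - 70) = (x - 3)/(x + 2)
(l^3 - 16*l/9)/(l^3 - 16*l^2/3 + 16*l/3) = (l + 4/3)/(l - 4)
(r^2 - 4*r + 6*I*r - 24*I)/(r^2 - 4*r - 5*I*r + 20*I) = (r + 6*I)/(r - 5*I)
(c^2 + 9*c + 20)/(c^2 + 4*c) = (c + 5)/c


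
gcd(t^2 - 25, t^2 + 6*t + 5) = t + 5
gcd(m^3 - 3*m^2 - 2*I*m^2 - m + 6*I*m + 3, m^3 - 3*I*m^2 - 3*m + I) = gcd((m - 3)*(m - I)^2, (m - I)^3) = m^2 - 2*I*m - 1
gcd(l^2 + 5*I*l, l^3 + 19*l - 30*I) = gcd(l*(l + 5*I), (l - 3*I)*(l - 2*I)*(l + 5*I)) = l + 5*I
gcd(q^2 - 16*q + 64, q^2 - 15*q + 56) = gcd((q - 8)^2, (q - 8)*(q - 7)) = q - 8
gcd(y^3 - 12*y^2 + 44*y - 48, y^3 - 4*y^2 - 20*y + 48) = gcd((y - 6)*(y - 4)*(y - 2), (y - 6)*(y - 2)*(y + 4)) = y^2 - 8*y + 12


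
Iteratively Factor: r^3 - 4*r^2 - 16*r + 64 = (r - 4)*(r^2 - 16) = (r - 4)*(r + 4)*(r - 4)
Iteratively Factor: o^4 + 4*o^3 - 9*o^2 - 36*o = (o + 3)*(o^3 + o^2 - 12*o) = o*(o + 3)*(o^2 + o - 12) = o*(o + 3)*(o + 4)*(o - 3)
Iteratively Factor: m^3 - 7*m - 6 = (m - 3)*(m^2 + 3*m + 2) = (m - 3)*(m + 1)*(m + 2)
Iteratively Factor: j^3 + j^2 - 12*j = (j + 4)*(j^2 - 3*j) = (j - 3)*(j + 4)*(j)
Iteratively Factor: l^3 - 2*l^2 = (l)*(l^2 - 2*l) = l^2*(l - 2)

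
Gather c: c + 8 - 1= c + 7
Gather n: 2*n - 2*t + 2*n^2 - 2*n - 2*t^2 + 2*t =2*n^2 - 2*t^2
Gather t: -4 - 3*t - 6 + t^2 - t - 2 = t^2 - 4*t - 12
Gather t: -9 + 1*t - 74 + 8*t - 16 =9*t - 99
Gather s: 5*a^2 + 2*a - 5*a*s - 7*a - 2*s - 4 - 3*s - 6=5*a^2 - 5*a + s*(-5*a - 5) - 10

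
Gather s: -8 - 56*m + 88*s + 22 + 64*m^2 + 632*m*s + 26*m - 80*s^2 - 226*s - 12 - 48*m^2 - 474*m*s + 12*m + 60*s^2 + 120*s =16*m^2 - 18*m - 20*s^2 + s*(158*m - 18) + 2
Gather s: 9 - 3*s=9 - 3*s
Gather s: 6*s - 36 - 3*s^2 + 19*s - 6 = -3*s^2 + 25*s - 42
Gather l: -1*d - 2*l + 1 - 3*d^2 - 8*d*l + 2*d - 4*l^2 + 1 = -3*d^2 + d - 4*l^2 + l*(-8*d - 2) + 2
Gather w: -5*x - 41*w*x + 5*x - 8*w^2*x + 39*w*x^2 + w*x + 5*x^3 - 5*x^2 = -8*w^2*x + w*(39*x^2 - 40*x) + 5*x^3 - 5*x^2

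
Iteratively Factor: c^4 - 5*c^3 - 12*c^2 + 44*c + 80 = (c - 5)*(c^3 - 12*c - 16) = (c - 5)*(c + 2)*(c^2 - 2*c - 8) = (c - 5)*(c - 4)*(c + 2)*(c + 2)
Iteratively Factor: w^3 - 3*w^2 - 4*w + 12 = (w - 2)*(w^2 - w - 6) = (w - 3)*(w - 2)*(w + 2)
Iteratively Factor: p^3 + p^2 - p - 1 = (p - 1)*(p^2 + 2*p + 1) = (p - 1)*(p + 1)*(p + 1)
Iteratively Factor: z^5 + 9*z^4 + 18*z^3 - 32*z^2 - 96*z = (z + 4)*(z^4 + 5*z^3 - 2*z^2 - 24*z) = (z - 2)*(z + 4)*(z^3 + 7*z^2 + 12*z) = (z - 2)*(z + 4)^2*(z^2 + 3*z) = (z - 2)*(z + 3)*(z + 4)^2*(z)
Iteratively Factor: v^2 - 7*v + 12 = (v - 3)*(v - 4)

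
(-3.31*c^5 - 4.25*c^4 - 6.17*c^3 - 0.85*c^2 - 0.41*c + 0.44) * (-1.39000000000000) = 4.6009*c^5 + 5.9075*c^4 + 8.5763*c^3 + 1.1815*c^2 + 0.5699*c - 0.6116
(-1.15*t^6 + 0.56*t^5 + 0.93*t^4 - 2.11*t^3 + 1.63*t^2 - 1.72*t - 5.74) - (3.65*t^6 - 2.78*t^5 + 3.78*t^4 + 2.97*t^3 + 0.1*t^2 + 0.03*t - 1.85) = -4.8*t^6 + 3.34*t^5 - 2.85*t^4 - 5.08*t^3 + 1.53*t^2 - 1.75*t - 3.89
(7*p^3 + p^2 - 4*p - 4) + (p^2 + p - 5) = 7*p^3 + 2*p^2 - 3*p - 9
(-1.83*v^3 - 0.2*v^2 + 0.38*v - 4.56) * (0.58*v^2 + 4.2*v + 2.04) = -1.0614*v^5 - 7.802*v^4 - 4.3528*v^3 - 1.4568*v^2 - 18.3768*v - 9.3024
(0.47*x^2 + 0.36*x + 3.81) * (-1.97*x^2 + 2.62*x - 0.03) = -0.9259*x^4 + 0.5222*x^3 - 6.5766*x^2 + 9.9714*x - 0.1143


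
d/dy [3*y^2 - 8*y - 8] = 6*y - 8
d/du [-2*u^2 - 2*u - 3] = -4*u - 2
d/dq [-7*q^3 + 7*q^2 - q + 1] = -21*q^2 + 14*q - 1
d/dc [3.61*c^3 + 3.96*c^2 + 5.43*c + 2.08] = 10.83*c^2 + 7.92*c + 5.43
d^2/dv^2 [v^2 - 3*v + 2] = 2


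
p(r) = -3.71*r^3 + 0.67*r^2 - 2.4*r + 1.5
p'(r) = -11.13*r^2 + 1.34*r - 2.4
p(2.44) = -54.26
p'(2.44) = -65.39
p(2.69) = -72.32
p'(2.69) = -79.33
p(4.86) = -420.21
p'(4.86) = -258.77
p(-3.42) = 165.95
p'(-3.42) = -137.16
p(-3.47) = 172.91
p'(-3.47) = -141.07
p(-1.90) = 33.93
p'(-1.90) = -45.13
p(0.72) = -1.27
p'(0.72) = -7.20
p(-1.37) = 15.59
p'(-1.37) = -25.13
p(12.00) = -6341.70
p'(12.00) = -1589.04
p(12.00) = -6341.70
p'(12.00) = -1589.04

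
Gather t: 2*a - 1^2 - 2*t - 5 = 2*a - 2*t - 6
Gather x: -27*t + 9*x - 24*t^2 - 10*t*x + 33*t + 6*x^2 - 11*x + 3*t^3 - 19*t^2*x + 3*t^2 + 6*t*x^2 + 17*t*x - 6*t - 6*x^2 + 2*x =3*t^3 - 21*t^2 + 6*t*x^2 + x*(-19*t^2 + 7*t)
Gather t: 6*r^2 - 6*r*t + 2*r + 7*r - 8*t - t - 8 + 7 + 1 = 6*r^2 + 9*r + t*(-6*r - 9)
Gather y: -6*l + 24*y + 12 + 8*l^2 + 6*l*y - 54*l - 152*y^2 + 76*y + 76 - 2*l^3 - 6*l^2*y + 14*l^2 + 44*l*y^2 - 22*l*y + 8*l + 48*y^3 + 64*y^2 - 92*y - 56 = -2*l^3 + 22*l^2 - 52*l + 48*y^3 + y^2*(44*l - 88) + y*(-6*l^2 - 16*l + 8) + 32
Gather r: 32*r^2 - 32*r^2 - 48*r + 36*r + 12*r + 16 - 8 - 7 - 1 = 0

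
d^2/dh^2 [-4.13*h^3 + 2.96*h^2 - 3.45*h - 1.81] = 5.92 - 24.78*h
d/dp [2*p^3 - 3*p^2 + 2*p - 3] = 6*p^2 - 6*p + 2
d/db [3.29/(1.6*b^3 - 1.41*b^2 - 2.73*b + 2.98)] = (-15.792*b^2 + 9.2778*b + 8.9817)/(1.6*b^3 - 1.41*b^2 - 2.73*b + 2.98)^2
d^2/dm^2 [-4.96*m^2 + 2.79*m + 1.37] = -9.92000000000000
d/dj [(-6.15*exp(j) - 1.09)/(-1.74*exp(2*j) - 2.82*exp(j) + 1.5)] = (-(3.48*exp(j) + 2.82)*(6.15*exp(j) + 1.09) + 10.701*exp(2*j) + 17.343*exp(j) - 9.225)*exp(j)/(1.74*exp(2*j) + 2.82*exp(j) - 1.5)^2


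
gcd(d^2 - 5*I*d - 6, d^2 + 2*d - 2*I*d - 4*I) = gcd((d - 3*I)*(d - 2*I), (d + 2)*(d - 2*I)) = d - 2*I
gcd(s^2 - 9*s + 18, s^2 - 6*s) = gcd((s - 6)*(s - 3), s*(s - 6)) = s - 6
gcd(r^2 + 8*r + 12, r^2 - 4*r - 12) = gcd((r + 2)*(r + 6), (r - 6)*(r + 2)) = r + 2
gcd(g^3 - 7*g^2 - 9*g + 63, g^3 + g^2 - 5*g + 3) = g + 3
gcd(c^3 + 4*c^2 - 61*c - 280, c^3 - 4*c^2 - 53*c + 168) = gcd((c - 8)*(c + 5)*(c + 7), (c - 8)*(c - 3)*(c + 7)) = c^2 - c - 56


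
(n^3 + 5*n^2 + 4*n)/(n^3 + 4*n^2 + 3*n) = (n + 4)/(n + 3)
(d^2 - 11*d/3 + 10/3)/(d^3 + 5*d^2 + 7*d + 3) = (3*d^2 - 11*d + 10)/(3*(d^3 + 5*d^2 + 7*d + 3))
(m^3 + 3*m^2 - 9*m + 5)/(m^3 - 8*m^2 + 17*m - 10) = (m^2 + 4*m - 5)/(m^2 - 7*m + 10)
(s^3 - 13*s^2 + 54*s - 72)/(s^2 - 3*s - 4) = (s^2 - 9*s + 18)/(s + 1)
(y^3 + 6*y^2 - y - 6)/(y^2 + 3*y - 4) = (y^2 + 7*y + 6)/(y + 4)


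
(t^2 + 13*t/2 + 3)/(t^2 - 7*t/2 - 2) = (t + 6)/(t - 4)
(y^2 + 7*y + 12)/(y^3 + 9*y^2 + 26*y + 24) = 1/(y + 2)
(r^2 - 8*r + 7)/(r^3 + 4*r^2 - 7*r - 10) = (r^2 - 8*r + 7)/(r^3 + 4*r^2 - 7*r - 10)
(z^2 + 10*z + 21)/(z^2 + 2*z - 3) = (z + 7)/(z - 1)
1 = 1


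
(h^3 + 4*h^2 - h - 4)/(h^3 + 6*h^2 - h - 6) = (h + 4)/(h + 6)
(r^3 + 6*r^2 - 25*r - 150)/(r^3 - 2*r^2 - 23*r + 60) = (r^2 + r - 30)/(r^2 - 7*r + 12)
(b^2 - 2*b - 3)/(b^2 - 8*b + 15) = (b + 1)/(b - 5)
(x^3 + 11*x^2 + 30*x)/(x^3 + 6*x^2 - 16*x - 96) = x*(x + 5)/(x^2 - 16)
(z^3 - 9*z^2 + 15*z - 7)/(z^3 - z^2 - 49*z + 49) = (z - 1)/(z + 7)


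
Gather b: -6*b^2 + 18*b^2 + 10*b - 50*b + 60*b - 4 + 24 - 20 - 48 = 12*b^2 + 20*b - 48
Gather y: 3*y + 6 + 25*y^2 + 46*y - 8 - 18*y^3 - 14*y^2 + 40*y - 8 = -18*y^3 + 11*y^2 + 89*y - 10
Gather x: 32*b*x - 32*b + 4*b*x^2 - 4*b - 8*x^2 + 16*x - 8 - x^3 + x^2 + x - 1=-36*b - x^3 + x^2*(4*b - 7) + x*(32*b + 17) - 9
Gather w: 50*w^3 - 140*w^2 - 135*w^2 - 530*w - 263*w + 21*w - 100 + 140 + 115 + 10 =50*w^3 - 275*w^2 - 772*w + 165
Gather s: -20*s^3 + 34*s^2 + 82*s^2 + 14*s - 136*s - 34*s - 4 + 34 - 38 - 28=-20*s^3 + 116*s^2 - 156*s - 36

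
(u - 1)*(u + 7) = u^2 + 6*u - 7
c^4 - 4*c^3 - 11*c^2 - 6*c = c*(c - 6)*(c + 1)^2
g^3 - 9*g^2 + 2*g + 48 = (g - 8)*(g - 3)*(g + 2)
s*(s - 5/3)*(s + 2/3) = s^3 - s^2 - 10*s/9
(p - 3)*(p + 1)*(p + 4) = p^3 + 2*p^2 - 11*p - 12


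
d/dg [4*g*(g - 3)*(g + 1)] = 12*g^2 - 16*g - 12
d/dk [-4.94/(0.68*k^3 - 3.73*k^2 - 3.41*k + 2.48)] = (10.0776*k^2 - 36.8524*k - 16.8454)/(0.68*k^3 - 3.73*k^2 - 3.41*k + 2.48)^2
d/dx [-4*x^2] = -8*x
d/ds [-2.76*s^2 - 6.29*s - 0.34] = -5.52*s - 6.29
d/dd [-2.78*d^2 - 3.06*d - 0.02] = -5.56*d - 3.06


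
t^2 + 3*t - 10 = (t - 2)*(t + 5)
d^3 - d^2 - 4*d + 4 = (d - 2)*(d - 1)*(d + 2)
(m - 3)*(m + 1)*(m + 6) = m^3 + 4*m^2 - 15*m - 18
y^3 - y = y*(y - 1)*(y + 1)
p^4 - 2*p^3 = p^3*(p - 2)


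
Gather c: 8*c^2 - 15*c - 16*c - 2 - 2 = 8*c^2 - 31*c - 4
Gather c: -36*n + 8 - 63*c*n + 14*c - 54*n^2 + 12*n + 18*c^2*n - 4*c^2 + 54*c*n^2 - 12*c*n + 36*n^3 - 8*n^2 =c^2*(18*n - 4) + c*(54*n^2 - 75*n + 14) + 36*n^3 - 62*n^2 - 24*n + 8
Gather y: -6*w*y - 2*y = y*(-6*w - 2)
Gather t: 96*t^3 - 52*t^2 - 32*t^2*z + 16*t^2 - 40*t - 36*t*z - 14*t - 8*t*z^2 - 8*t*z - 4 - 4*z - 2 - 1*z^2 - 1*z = 96*t^3 + t^2*(-32*z - 36) + t*(-8*z^2 - 44*z - 54) - z^2 - 5*z - 6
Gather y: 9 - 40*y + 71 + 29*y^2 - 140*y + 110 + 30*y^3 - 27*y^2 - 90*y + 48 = 30*y^3 + 2*y^2 - 270*y + 238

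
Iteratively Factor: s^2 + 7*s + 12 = (s + 4)*(s + 3)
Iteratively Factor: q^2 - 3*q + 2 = (q - 2)*(q - 1)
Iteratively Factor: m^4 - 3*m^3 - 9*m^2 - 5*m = (m)*(m^3 - 3*m^2 - 9*m - 5) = m*(m - 5)*(m^2 + 2*m + 1) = m*(m - 5)*(m + 1)*(m + 1)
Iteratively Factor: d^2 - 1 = (d - 1)*(d + 1)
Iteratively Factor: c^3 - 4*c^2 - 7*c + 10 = (c - 5)*(c^2 + c - 2) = (c - 5)*(c + 2)*(c - 1)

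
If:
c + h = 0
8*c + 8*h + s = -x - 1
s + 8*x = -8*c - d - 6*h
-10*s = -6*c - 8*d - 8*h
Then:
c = 1 - 23*x/9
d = -17*x/9 - 1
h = 23*x/9 - 1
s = -x - 1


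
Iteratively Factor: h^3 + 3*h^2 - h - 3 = (h - 1)*(h^2 + 4*h + 3) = (h - 1)*(h + 1)*(h + 3)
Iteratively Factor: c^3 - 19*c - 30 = (c - 5)*(c^2 + 5*c + 6) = (c - 5)*(c + 2)*(c + 3)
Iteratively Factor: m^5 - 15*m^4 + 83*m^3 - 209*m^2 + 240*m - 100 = (m - 2)*(m^4 - 13*m^3 + 57*m^2 - 95*m + 50) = (m - 5)*(m - 2)*(m^3 - 8*m^2 + 17*m - 10) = (m - 5)*(m - 2)^2*(m^2 - 6*m + 5) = (m - 5)^2*(m - 2)^2*(m - 1)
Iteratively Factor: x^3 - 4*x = (x)*(x^2 - 4) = x*(x + 2)*(x - 2)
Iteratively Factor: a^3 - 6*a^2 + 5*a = (a - 1)*(a^2 - 5*a) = (a - 5)*(a - 1)*(a)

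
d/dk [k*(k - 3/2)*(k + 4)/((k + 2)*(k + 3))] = (k^4 + 10*k^3 + 73*k^2/2 + 30*k - 36)/(k^4 + 10*k^3 + 37*k^2 + 60*k + 36)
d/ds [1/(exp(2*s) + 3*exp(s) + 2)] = (-2*exp(s) - 3)*exp(s)/(exp(2*s) + 3*exp(s) + 2)^2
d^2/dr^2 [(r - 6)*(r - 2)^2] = 6*r - 20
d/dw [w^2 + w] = 2*w + 1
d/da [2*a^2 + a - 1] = 4*a + 1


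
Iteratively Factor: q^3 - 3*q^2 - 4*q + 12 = (q - 3)*(q^2 - 4) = (q - 3)*(q - 2)*(q + 2)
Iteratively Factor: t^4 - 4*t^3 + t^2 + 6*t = (t - 3)*(t^3 - t^2 - 2*t) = (t - 3)*(t - 2)*(t^2 + t) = t*(t - 3)*(t - 2)*(t + 1)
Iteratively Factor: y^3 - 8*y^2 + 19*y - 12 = (y - 3)*(y^2 - 5*y + 4) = (y - 3)*(y - 1)*(y - 4)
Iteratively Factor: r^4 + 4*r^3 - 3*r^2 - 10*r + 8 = (r - 1)*(r^3 + 5*r^2 + 2*r - 8) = (r - 1)*(r + 2)*(r^2 + 3*r - 4) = (r - 1)^2*(r + 2)*(r + 4)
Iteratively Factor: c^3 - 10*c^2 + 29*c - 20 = (c - 5)*(c^2 - 5*c + 4) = (c - 5)*(c - 4)*(c - 1)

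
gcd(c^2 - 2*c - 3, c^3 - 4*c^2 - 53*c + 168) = c - 3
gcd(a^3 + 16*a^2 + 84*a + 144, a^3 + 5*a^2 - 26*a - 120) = a^2 + 10*a + 24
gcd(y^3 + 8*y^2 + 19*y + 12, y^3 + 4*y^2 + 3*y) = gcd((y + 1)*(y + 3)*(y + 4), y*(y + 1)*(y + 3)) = y^2 + 4*y + 3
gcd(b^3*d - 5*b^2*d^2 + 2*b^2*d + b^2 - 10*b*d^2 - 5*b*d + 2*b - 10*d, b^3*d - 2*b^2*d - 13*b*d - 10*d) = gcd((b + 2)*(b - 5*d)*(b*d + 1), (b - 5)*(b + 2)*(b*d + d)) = b + 2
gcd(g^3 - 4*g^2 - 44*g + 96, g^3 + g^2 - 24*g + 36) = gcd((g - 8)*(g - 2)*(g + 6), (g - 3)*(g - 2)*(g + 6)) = g^2 + 4*g - 12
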